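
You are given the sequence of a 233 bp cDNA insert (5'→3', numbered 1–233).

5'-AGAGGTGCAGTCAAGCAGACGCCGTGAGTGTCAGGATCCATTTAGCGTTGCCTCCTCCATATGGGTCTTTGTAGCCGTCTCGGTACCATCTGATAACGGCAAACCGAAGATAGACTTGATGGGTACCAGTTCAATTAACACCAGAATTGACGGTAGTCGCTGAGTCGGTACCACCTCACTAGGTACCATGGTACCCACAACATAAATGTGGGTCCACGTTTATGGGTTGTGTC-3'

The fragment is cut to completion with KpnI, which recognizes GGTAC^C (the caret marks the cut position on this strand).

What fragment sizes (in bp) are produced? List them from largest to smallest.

86, 45, 40, 39, 15, 8 bp

KpnI sites (GGTACC) start at positions 82, 122, 167, 182, 190.
KpnI cuts after base 5 of each site (before the last base), so after positions 86, 126, 171, 186, 194.
Linear molecule, 5 cuts → 6 fragments:
  1–86 → 86 bp
  87–126 → 40 bp
  127–171 → 45 bp
  172–186 → 15 bp
  187–194 → 8 bp
  195–233 → 39 bp
Sorted largest to smallest: 86, 45, 40, 39, 15, 8 bp.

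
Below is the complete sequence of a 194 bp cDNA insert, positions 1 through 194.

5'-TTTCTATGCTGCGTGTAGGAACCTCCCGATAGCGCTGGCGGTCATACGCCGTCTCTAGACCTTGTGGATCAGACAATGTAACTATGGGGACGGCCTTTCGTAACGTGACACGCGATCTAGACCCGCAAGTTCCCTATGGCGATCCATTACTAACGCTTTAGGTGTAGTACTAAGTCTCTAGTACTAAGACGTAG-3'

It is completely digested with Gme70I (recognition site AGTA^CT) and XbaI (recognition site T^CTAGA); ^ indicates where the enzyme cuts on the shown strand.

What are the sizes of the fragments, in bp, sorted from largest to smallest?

Gme70I sites (AGTACT) start at positions 166, 180.
Gme70I cuts after base 4 of each site, so after positions 169, 183.
XbaI sites (TCTAGA) start at positions 54, 116.
XbaI cuts after the first base of each site, so after positions 54, 116.
Combined cut positions: 54, 116, 169, 183.
Linear molecule, 4 cuts → 5 fragments:
  1–54 → 54 bp
  55–116 → 62 bp
  117–169 → 53 bp
  170–183 → 14 bp
  184–194 → 11 bp
Sorted largest to smallest: 62, 54, 53, 14, 11 bp.

62, 54, 53, 14, 11 bp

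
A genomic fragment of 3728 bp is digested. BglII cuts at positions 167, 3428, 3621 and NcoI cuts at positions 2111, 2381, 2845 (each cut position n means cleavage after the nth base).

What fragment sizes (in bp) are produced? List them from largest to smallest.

Combined cut positions (sorted): 167, 2111, 2381, 2845, 3428, 3621.
Linear molecule, 6 cuts → 7 fragments:
  167 − 0 = 167 bp
  2111 − 167 = 1944 bp
  2381 − 2111 = 270 bp
  2845 − 2381 = 464 bp
  3428 − 2845 = 583 bp
  3621 − 3428 = 193 bp
  3728 − 3621 = 107 bp
Sorted largest to smallest: 1944, 583, 464, 270, 193, 167, 107 bp.

1944, 583, 464, 270, 193, 167, 107 bp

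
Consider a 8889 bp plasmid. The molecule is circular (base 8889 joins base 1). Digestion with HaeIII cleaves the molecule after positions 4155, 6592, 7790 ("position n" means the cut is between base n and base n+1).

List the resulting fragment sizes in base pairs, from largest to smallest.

5254, 2437, 1198 bp

Circular molecule, 3 cuts → 3 fragments:
  6592 − 4155 = 2437 bp
  7790 − 6592 = 1198 bp
  wrap: 8889 − 7790 + 4155 = 5254 bp
Sorted largest to smallest: 5254, 2437, 1198 bp.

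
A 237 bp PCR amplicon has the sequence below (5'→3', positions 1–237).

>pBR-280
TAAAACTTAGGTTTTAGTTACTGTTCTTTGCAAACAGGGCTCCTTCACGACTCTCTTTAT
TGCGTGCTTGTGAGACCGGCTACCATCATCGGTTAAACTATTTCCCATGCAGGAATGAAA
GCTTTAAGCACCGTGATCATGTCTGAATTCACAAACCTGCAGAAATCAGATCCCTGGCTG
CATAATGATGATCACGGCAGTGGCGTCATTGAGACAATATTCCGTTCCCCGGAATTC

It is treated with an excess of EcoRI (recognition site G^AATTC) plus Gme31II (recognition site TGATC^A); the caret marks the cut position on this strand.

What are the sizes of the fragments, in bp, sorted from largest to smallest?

EcoRI sites (GAATTC) start at positions 145, 232.
EcoRI cuts after the first base of each site, so after positions 145, 232.
Gme31II sites (TGATCA) start at positions 134, 189.
Gme31II cuts after base 5 of each site (before the last base), so after positions 138, 193.
Combined cut positions: 138, 145, 193, 232.
Linear molecule, 4 cuts → 5 fragments:
  1–138 → 138 bp
  139–145 → 7 bp
  146–193 → 48 bp
  194–232 → 39 bp
  233–237 → 5 bp
Sorted largest to smallest: 138, 48, 39, 7, 5 bp.

138, 48, 39, 7, 5 bp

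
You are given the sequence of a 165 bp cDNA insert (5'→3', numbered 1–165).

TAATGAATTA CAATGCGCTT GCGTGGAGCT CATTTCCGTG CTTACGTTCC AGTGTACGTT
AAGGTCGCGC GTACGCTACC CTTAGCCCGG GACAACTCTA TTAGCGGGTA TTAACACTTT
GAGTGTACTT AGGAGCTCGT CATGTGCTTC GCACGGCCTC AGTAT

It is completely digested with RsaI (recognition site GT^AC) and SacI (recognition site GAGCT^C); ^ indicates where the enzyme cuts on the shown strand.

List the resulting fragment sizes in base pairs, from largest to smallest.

54, 30, 28, 25, 17, 11 bp

RsaI sites (GTAC) start at positions 54, 71, 125.
RsaI cuts after base 2 of each site, so after positions 55, 72, 126.
SacI sites (GAGCTC) start at positions 26, 133.
SacI cuts after base 5 of each site (before the last base), so after positions 30, 137.
Combined cut positions: 30, 55, 72, 126, 137.
Linear molecule, 5 cuts → 6 fragments:
  1–30 → 30 bp
  31–55 → 25 bp
  56–72 → 17 bp
  73–126 → 54 bp
  127–137 → 11 bp
  138–165 → 28 bp
Sorted largest to smallest: 54, 30, 28, 25, 17, 11 bp.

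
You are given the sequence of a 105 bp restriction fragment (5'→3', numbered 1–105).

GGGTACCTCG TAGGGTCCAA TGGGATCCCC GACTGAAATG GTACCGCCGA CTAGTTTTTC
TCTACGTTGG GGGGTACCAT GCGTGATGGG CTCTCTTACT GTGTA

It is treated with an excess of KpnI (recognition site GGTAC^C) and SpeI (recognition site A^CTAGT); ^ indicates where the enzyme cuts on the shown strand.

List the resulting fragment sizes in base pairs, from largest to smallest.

38, 28, 27, 6, 6 bp

KpnI sites (GGTACC) start at positions 2, 40, 73.
KpnI cuts after base 5 of each site (before the last base), so after positions 6, 44, 77.
The SpeI site (ACTAGT) starts at position 50.
SpeI cuts after the first base of each site, so after position 50.
Combined cut positions: 6, 44, 50, 77.
Linear molecule, 4 cuts → 5 fragments:
  1–6 → 6 bp
  7–44 → 38 bp
  45–50 → 6 bp
  51–77 → 27 bp
  78–105 → 28 bp
Sorted largest to smallest: 38, 28, 27, 6, 6 bp.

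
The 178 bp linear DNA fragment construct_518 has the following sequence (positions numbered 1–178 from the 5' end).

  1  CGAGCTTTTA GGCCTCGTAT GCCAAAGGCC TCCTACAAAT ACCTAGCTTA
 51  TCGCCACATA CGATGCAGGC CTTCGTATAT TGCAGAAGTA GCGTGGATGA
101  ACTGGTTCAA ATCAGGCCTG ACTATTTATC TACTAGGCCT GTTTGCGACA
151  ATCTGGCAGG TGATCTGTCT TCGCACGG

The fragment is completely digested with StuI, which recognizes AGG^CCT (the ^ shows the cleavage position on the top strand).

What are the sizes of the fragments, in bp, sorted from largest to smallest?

StuI sites (AGGCCT) start at positions 10, 26, 67, 114, 135.
StuI cuts after base 3 of each site, so after positions 12, 28, 69, 116, 137.
Linear molecule, 5 cuts → 6 fragments:
  1–12 → 12 bp
  13–28 → 16 bp
  29–69 → 41 bp
  70–116 → 47 bp
  117–137 → 21 bp
  138–178 → 41 bp
Sorted largest to smallest: 47, 41, 41, 21, 16, 12 bp.

47, 41, 41, 21, 16, 12 bp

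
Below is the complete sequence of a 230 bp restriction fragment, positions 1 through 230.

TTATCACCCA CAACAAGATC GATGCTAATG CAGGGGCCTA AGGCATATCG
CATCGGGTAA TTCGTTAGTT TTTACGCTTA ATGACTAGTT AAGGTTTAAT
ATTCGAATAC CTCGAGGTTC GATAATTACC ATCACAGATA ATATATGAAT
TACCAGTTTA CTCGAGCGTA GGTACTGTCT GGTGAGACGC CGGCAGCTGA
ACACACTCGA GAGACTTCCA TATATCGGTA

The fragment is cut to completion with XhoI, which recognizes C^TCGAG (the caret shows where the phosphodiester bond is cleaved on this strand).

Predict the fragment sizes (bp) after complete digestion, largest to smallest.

111, 50, 45, 24 bp

XhoI sites (CTCGAG) start at positions 111, 161, 206.
XhoI cuts after the first base of each site, so after positions 111, 161, 206.
Linear molecule, 3 cuts → 4 fragments:
  1–111 → 111 bp
  112–161 → 50 bp
  162–206 → 45 bp
  207–230 → 24 bp
Sorted largest to smallest: 111, 50, 45, 24 bp.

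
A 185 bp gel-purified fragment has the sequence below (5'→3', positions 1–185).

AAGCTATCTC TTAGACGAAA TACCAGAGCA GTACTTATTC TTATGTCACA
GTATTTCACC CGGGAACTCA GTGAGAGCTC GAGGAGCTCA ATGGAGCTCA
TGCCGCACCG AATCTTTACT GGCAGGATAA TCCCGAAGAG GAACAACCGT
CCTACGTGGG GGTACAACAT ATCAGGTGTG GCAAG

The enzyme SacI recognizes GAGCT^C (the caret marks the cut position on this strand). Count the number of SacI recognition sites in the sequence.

GAGCTC occurs starting at positions 75, 84, 94.
SacI cuts at 3 sites.

3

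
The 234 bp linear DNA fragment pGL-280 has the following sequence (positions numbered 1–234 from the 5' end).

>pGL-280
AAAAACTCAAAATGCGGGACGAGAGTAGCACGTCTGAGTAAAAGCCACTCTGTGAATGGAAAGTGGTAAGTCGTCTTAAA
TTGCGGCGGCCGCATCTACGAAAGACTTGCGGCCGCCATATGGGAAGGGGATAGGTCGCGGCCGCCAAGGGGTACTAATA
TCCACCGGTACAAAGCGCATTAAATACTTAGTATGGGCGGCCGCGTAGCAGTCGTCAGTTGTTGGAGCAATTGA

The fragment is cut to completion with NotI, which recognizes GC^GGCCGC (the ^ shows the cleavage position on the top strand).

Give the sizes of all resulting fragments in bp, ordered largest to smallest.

87, 59, 36, 29, 23 bp

NotI sites (GCGGCCGC) start at positions 86, 109, 138, 197.
NotI cuts after base 2 of each site, so after positions 87, 110, 139, 198.
Linear molecule, 4 cuts → 5 fragments:
  1–87 → 87 bp
  88–110 → 23 bp
  111–139 → 29 bp
  140–198 → 59 bp
  199–234 → 36 bp
Sorted largest to smallest: 87, 59, 36, 29, 23 bp.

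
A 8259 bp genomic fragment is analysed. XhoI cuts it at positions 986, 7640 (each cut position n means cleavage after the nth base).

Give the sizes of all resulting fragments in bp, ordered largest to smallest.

6654, 986, 619 bp

Linear molecule, 2 cuts → 3 fragments:
  986 − 0 = 986 bp
  7640 − 986 = 6654 bp
  8259 − 7640 = 619 bp
Sorted largest to smallest: 6654, 986, 619 bp.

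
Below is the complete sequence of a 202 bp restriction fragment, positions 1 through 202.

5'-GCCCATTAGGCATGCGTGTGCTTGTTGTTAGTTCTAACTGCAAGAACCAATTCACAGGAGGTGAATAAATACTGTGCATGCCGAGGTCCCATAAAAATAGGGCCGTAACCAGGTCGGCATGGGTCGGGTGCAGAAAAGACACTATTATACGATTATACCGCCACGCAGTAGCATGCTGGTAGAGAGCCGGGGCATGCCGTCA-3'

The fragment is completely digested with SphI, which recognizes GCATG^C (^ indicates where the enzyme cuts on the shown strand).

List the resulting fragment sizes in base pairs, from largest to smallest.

SphI sites (GCATGC) start at positions 10, 76, 171, 192.
SphI cuts after base 5 of each site (before the last base), so after positions 14, 80, 175, 196.
Linear molecule, 4 cuts → 5 fragments:
  1–14 → 14 bp
  15–80 → 66 bp
  81–175 → 95 bp
  176–196 → 21 bp
  197–202 → 6 bp
Sorted largest to smallest: 95, 66, 21, 14, 6 bp.

95, 66, 21, 14, 6 bp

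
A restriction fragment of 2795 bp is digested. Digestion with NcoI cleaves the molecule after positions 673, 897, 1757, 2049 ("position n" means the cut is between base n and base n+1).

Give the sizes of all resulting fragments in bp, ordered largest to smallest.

Linear molecule, 4 cuts → 5 fragments:
  673 − 0 = 673 bp
  897 − 673 = 224 bp
  1757 − 897 = 860 bp
  2049 − 1757 = 292 bp
  2795 − 2049 = 746 bp
Sorted largest to smallest: 860, 746, 673, 292, 224 bp.

860, 746, 673, 292, 224 bp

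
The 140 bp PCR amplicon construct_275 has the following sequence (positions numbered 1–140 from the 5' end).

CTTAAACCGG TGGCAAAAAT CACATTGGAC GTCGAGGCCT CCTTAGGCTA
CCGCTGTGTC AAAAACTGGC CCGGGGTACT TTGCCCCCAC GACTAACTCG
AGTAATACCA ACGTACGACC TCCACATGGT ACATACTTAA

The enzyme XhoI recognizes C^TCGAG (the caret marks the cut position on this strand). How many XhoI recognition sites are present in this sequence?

CTCGAG occurs starting at position 97.
XhoI cuts at 1 site.

1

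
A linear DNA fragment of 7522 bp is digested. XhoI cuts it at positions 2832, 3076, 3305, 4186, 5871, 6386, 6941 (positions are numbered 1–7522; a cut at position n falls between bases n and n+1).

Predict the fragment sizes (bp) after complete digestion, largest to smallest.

Linear molecule, 7 cuts → 8 fragments:
  2832 − 0 = 2832 bp
  3076 − 2832 = 244 bp
  3305 − 3076 = 229 bp
  4186 − 3305 = 881 bp
  5871 − 4186 = 1685 bp
  6386 − 5871 = 515 bp
  6941 − 6386 = 555 bp
  7522 − 6941 = 581 bp
Sorted largest to smallest: 2832, 1685, 881, 581, 555, 515, 244, 229 bp.

2832, 1685, 881, 581, 555, 515, 244, 229 bp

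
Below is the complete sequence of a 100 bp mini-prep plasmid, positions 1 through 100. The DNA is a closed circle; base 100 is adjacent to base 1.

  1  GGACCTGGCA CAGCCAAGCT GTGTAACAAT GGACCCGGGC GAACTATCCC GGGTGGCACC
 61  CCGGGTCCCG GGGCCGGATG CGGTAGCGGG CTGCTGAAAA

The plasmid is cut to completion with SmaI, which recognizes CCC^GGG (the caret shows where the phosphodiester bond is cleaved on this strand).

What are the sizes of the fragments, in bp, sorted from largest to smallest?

67, 14, 12, 7 bp

SmaI sites (CCCGGG) start at positions 34, 48, 60, 67.
SmaI cuts after base 3 of each site, so after positions 36, 50, 62, 69.
Circular molecule, 4 cuts → 4 fragments:
  37–50 → 14 bp
  51–62 → 12 bp
  63–69 → 7 bp
  70–100 then 1–36 → 31 + 36 = 67 bp
Sorted largest to smallest: 67, 14, 12, 7 bp.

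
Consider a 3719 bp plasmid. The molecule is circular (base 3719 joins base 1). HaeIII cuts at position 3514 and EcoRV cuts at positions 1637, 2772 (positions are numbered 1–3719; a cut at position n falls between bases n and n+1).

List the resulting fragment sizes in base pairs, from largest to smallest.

Combined cut positions (sorted): 1637, 2772, 3514.
Circular molecule, 3 cuts → 3 fragments:
  2772 − 1637 = 1135 bp
  3514 − 2772 = 742 bp
  wrap: 3719 − 3514 + 1637 = 1842 bp
Sorted largest to smallest: 1842, 1135, 742 bp.

1842, 1135, 742 bp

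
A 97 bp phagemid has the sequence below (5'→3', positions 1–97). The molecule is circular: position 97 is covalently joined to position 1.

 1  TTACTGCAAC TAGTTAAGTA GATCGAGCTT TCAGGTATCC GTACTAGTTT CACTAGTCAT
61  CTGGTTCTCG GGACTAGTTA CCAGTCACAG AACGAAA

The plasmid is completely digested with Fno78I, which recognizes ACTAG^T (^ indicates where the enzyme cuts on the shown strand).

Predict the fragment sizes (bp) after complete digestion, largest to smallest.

Fno78I sites (ACTAGT) start at positions 9, 43, 52, 73.
Fno78I cuts after base 5 of each site (before the last base), so after positions 13, 47, 56, 77.
Circular molecule, 4 cuts → 4 fragments:
  14–47 → 34 bp
  48–56 → 9 bp
  57–77 → 21 bp
  78–97 then 1–13 → 20 + 13 = 33 bp
Sorted largest to smallest: 34, 33, 21, 9 bp.

34, 33, 21, 9 bp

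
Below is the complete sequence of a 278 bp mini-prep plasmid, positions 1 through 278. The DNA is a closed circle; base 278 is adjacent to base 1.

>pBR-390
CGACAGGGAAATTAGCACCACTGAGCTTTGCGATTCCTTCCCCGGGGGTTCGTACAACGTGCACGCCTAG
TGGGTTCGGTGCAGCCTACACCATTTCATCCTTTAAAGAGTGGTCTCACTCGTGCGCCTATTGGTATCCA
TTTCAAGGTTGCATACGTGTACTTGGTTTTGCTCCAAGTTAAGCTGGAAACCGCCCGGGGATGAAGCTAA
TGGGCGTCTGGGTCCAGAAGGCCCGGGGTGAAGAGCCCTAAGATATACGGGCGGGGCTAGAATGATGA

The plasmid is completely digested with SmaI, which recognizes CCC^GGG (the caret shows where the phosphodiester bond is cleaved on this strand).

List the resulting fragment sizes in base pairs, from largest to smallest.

SmaI sites (CCCGGG) start at positions 41, 194, 232.
SmaI cuts after base 3 of each site, so after positions 43, 196, 234.
Circular molecule, 3 cuts → 3 fragments:
  44–196 → 153 bp
  197–234 → 38 bp
  235–278 then 1–43 → 44 + 43 = 87 bp
Sorted largest to smallest: 153, 87, 38 bp.

153, 87, 38 bp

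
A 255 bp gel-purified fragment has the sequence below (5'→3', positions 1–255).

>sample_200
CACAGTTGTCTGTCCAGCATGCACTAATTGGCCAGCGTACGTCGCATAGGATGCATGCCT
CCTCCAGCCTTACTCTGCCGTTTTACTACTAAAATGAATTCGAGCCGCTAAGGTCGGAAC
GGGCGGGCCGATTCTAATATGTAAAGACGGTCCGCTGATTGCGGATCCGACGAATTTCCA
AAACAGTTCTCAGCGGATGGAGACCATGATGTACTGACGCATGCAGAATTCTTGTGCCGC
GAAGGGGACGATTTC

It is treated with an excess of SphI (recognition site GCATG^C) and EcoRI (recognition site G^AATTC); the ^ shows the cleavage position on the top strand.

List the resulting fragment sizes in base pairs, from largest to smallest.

127, 39, 36, 29, 21, 3 bp

SphI sites (GCATGC) start at positions 17, 53, 219.
SphI cuts after base 5 of each site (before the last base), so after positions 21, 57, 223.
EcoRI sites (GAATTC) start at positions 96, 226.
EcoRI cuts after the first base of each site, so after positions 96, 226.
Combined cut positions: 21, 57, 96, 223, 226.
Linear molecule, 5 cuts → 6 fragments:
  1–21 → 21 bp
  22–57 → 36 bp
  58–96 → 39 bp
  97–223 → 127 bp
  224–226 → 3 bp
  227–255 → 29 bp
Sorted largest to smallest: 127, 39, 36, 29, 21, 3 bp.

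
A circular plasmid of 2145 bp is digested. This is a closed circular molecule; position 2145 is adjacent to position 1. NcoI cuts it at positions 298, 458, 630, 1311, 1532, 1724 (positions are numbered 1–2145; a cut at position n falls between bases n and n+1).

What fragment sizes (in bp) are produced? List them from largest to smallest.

Circular molecule, 6 cuts → 6 fragments:
  458 − 298 = 160 bp
  630 − 458 = 172 bp
  1311 − 630 = 681 bp
  1532 − 1311 = 221 bp
  1724 − 1532 = 192 bp
  wrap: 2145 − 1724 + 298 = 719 bp
Sorted largest to smallest: 719, 681, 221, 192, 172, 160 bp.

719, 681, 221, 192, 172, 160 bp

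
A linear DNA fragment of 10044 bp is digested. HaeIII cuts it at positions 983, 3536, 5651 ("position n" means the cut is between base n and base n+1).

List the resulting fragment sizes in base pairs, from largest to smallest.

Linear molecule, 3 cuts → 4 fragments:
  983 − 0 = 983 bp
  3536 − 983 = 2553 bp
  5651 − 3536 = 2115 bp
  10044 − 5651 = 4393 bp
Sorted largest to smallest: 4393, 2553, 2115, 983 bp.

4393, 2553, 2115, 983 bp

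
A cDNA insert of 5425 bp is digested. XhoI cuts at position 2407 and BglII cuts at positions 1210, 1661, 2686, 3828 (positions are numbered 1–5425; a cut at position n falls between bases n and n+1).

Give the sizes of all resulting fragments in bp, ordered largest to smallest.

Combined cut positions (sorted): 1210, 1661, 2407, 2686, 3828.
Linear molecule, 5 cuts → 6 fragments:
  1210 − 0 = 1210 bp
  1661 − 1210 = 451 bp
  2407 − 1661 = 746 bp
  2686 − 2407 = 279 bp
  3828 − 2686 = 1142 bp
  5425 − 3828 = 1597 bp
Sorted largest to smallest: 1597, 1210, 1142, 746, 451, 279 bp.

1597, 1210, 1142, 746, 451, 279 bp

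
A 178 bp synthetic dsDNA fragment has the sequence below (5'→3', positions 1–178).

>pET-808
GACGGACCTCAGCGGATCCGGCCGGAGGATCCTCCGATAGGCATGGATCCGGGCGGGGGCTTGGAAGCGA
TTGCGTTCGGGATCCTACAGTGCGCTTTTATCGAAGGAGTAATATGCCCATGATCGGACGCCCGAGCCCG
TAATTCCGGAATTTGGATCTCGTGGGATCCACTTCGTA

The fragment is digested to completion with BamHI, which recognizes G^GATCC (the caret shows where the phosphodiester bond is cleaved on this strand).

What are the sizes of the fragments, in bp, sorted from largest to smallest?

85, 35, 18, 14, 13, 13 bp

BamHI sites (GGATCC) start at positions 14, 27, 45, 80, 165.
BamHI cuts after the first base of each site, so after positions 14, 27, 45, 80, 165.
Linear molecule, 5 cuts → 6 fragments:
  1–14 → 14 bp
  15–27 → 13 bp
  28–45 → 18 bp
  46–80 → 35 bp
  81–165 → 85 bp
  166–178 → 13 bp
Sorted largest to smallest: 85, 35, 18, 14, 13, 13 bp.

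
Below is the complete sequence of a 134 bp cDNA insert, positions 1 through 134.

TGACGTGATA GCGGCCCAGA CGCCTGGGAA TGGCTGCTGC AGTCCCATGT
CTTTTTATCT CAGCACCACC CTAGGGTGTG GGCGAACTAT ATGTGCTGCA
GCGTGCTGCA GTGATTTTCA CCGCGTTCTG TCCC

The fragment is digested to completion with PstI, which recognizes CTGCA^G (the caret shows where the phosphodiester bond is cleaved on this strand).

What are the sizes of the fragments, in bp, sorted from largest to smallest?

PstI sites (CTGCAG) start at positions 37, 96, 106.
PstI cuts after base 5 of each site (before the last base), so after positions 41, 100, 110.
Linear molecule, 3 cuts → 4 fragments:
  1–41 → 41 bp
  42–100 → 59 bp
  101–110 → 10 bp
  111–134 → 24 bp
Sorted largest to smallest: 59, 41, 24, 10 bp.

59, 41, 24, 10 bp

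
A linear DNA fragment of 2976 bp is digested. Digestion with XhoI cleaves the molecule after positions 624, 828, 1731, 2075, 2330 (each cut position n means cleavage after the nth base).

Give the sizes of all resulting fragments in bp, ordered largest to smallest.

903, 646, 624, 344, 255, 204 bp

Linear molecule, 5 cuts → 6 fragments:
  624 − 0 = 624 bp
  828 − 624 = 204 bp
  1731 − 828 = 903 bp
  2075 − 1731 = 344 bp
  2330 − 2075 = 255 bp
  2976 − 2330 = 646 bp
Sorted largest to smallest: 903, 646, 624, 344, 255, 204 bp.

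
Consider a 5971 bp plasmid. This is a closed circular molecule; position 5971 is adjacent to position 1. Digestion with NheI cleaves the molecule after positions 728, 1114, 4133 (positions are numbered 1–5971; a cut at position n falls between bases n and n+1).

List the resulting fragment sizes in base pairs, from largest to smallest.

3019, 2566, 386 bp

Circular molecule, 3 cuts → 3 fragments:
  1114 − 728 = 386 bp
  4133 − 1114 = 3019 bp
  wrap: 5971 − 4133 + 728 = 2566 bp
Sorted largest to smallest: 3019, 2566, 386 bp.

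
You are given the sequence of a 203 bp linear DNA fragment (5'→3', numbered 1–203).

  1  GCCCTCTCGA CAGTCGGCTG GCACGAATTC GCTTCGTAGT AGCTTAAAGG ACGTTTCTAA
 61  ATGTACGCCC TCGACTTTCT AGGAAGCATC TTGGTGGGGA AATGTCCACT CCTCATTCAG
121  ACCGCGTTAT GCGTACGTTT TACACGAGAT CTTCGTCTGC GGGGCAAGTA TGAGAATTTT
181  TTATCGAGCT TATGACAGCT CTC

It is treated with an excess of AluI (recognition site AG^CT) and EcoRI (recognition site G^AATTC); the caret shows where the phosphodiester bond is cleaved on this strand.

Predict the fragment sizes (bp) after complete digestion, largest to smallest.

146, 25, 17, 10, 5 bp

AluI sites (AGCT) start at positions 41, 187, 197.
AluI cuts after base 2 of each site, so after positions 42, 188, 198.
The EcoRI site (GAATTC) starts at position 25.
EcoRI cuts after the first base of each site, so after position 25.
Combined cut positions: 25, 42, 188, 198.
Linear molecule, 4 cuts → 5 fragments:
  1–25 → 25 bp
  26–42 → 17 bp
  43–188 → 146 bp
  189–198 → 10 bp
  199–203 → 5 bp
Sorted largest to smallest: 146, 25, 17, 10, 5 bp.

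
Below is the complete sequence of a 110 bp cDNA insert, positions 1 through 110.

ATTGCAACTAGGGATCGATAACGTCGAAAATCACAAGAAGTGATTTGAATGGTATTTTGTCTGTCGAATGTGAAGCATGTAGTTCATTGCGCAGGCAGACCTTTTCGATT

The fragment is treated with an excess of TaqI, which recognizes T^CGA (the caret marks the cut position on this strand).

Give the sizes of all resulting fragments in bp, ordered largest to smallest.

TaqI sites (TCGA) start at positions 15, 24, 64, 105.
TaqI cuts after the first base of each site, so after positions 15, 24, 64, 105.
Linear molecule, 4 cuts → 5 fragments:
  1–15 → 15 bp
  16–24 → 9 bp
  25–64 → 40 bp
  65–105 → 41 bp
  106–110 → 5 bp
Sorted largest to smallest: 41, 40, 15, 9, 5 bp.

41, 40, 15, 9, 5 bp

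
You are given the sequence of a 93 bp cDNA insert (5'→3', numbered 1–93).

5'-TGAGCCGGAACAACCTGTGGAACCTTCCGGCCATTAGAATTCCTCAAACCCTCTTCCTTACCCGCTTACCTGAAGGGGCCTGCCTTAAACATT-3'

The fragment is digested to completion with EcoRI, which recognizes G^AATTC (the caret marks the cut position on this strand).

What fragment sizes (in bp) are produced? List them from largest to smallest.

56, 37 bp

The EcoRI site (GAATTC) starts at position 37.
EcoRI cuts after the first base of each site, so after position 37.
Linear molecule, 1 cut → 2 fragments:
  1–37 → 37 bp
  38–93 → 56 bp
Sorted largest to smallest: 56, 37 bp.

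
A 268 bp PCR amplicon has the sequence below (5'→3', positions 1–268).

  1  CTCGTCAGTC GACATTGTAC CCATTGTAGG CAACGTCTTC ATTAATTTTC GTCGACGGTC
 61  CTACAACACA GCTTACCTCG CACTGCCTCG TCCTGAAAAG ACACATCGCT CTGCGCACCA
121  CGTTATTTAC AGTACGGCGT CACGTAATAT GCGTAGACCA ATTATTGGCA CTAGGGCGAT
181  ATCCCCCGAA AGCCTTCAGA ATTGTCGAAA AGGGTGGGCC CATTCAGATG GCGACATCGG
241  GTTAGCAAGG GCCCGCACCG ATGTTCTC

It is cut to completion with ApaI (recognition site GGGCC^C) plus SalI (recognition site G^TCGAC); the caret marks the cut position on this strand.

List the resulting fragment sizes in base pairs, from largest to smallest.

ApaI sites (GGGCCC) start at positions 216, 249.
ApaI cuts after base 5 of each site (before the last base), so after positions 220, 253.
SalI sites (GTCGAC) start at positions 8, 51.
SalI cuts after the first base of each site, so after positions 8, 51.
Combined cut positions: 8, 51, 220, 253.
Linear molecule, 4 cuts → 5 fragments:
  1–8 → 8 bp
  9–51 → 43 bp
  52–220 → 169 bp
  221–253 → 33 bp
  254–268 → 15 bp
Sorted largest to smallest: 169, 43, 33, 15, 8 bp.

169, 43, 33, 15, 8 bp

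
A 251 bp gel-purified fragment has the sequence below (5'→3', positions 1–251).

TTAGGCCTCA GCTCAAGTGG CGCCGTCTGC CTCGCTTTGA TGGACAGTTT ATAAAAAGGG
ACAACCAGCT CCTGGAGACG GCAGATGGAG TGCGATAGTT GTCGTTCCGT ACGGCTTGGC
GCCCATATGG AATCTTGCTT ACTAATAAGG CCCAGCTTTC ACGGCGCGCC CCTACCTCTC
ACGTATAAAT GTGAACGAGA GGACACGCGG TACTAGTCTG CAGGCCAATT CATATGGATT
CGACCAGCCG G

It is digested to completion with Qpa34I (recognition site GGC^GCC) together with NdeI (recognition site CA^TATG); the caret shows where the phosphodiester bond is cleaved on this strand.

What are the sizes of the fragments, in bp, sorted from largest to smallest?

107, 99, 21, 19, 5 bp

Qpa34I sites (GGCGCC) start at positions 19, 118.
Qpa34I cuts after base 3 of each site, so after positions 21, 120.
NdeI sites (CATATG) start at positions 124, 231.
NdeI cuts after base 2 of each site, so after positions 125, 232.
Combined cut positions: 21, 120, 125, 232.
Linear molecule, 4 cuts → 5 fragments:
  1–21 → 21 bp
  22–120 → 99 bp
  121–125 → 5 bp
  126–232 → 107 bp
  233–251 → 19 bp
Sorted largest to smallest: 107, 99, 21, 19, 5 bp.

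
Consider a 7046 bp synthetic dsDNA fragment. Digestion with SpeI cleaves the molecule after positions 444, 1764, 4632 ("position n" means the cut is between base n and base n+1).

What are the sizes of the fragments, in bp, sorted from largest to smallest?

2868, 2414, 1320, 444 bp

Linear molecule, 3 cuts → 4 fragments:
  444 − 0 = 444 bp
  1764 − 444 = 1320 bp
  4632 − 1764 = 2868 bp
  7046 − 4632 = 2414 bp
Sorted largest to smallest: 2868, 2414, 1320, 444 bp.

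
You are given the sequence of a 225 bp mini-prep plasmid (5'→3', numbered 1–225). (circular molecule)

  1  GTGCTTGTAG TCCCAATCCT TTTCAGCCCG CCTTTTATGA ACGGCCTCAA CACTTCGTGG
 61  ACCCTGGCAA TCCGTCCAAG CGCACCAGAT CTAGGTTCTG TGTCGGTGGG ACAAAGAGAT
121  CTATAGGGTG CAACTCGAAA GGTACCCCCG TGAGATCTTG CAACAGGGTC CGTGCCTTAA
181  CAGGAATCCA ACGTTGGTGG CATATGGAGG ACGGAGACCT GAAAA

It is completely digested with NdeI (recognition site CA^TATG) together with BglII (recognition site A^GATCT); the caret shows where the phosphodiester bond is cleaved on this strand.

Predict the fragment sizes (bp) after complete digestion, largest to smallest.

110, 49, 36, 30 bp

The NdeI site (CATATG) starts at position 201.
NdeI cuts after base 2 of each site, so after position 202.
BglII sites (AGATCT) start at positions 87, 117, 153.
BglII cuts after the first base of each site, so after positions 87, 117, 153.
Combined cut positions: 87, 117, 153, 202.
Circular molecule, 4 cuts → 4 fragments:
  88–117 → 30 bp
  118–153 → 36 bp
  154–202 → 49 bp
  203–225 then 1–87 → 23 + 87 = 110 bp
Sorted largest to smallest: 110, 49, 36, 30 bp.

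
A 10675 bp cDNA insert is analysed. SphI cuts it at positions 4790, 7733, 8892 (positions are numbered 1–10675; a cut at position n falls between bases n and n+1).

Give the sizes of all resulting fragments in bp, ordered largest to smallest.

4790, 2943, 1783, 1159 bp

Linear molecule, 3 cuts → 4 fragments:
  4790 − 0 = 4790 bp
  7733 − 4790 = 2943 bp
  8892 − 7733 = 1159 bp
  10675 − 8892 = 1783 bp
Sorted largest to smallest: 4790, 2943, 1783, 1159 bp.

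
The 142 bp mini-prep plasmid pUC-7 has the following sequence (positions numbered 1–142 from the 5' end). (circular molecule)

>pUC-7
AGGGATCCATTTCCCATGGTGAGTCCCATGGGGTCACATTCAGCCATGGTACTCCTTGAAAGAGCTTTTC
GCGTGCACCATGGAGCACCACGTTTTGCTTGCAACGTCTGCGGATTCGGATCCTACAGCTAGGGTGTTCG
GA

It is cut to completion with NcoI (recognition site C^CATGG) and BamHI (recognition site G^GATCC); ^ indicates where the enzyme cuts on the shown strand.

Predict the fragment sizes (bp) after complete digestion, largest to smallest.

NcoI sites (CCATGG) start at positions 14, 26, 44, 78.
NcoI cuts after the first base of each site, so after positions 14, 26, 44, 78.
BamHI sites (GGATCC) start at positions 3, 118.
BamHI cuts after the first base of each site, so after positions 3, 118.
Combined cut positions: 3, 14, 26, 44, 78, 118.
Circular molecule, 6 cuts → 6 fragments:
  4–14 → 11 bp
  15–26 → 12 bp
  27–44 → 18 bp
  45–78 → 34 bp
  79–118 → 40 bp
  119–142 then 1–3 → 24 + 3 = 27 bp
Sorted largest to smallest: 40, 34, 27, 18, 12, 11 bp.

40, 34, 27, 18, 12, 11 bp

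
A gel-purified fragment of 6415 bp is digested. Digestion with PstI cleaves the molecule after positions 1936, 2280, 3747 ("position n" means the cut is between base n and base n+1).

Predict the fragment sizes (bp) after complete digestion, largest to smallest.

2668, 1936, 1467, 344 bp

Linear molecule, 3 cuts → 4 fragments:
  1936 − 0 = 1936 bp
  2280 − 1936 = 344 bp
  3747 − 2280 = 1467 bp
  6415 − 3747 = 2668 bp
Sorted largest to smallest: 2668, 1936, 1467, 344 bp.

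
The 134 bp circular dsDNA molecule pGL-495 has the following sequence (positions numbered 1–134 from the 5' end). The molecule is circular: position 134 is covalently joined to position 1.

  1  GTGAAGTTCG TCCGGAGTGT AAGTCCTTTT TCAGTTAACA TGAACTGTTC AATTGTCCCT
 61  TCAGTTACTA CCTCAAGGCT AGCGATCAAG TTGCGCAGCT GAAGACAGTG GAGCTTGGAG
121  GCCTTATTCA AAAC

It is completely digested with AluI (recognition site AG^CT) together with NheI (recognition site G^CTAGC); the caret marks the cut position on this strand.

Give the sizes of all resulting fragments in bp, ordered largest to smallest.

AluI sites (AGCT) start at positions 97, 112.
AluI cuts after base 2 of each site, so after positions 98, 113.
The NheI site (GCTAGC) starts at position 78.
NheI cuts after the first base of each site, so after position 78.
Combined cut positions: 78, 98, 113.
Circular molecule, 3 cuts → 3 fragments:
  79–98 → 20 bp
  99–113 → 15 bp
  114–134 then 1–78 → 21 + 78 = 99 bp
Sorted largest to smallest: 99, 20, 15 bp.

99, 20, 15 bp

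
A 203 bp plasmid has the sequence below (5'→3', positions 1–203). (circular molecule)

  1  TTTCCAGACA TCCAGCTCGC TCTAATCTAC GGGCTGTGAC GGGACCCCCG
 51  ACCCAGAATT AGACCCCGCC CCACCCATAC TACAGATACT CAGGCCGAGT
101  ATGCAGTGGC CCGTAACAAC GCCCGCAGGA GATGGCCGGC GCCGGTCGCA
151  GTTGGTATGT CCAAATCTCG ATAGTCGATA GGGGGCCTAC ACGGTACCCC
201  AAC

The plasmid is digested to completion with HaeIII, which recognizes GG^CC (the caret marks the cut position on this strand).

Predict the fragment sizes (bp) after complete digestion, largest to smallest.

112, 50, 26, 15 bp

HaeIII sites (GGCC) start at positions 93, 108, 134, 184.
HaeIII cuts after base 2 of each site, so after positions 94, 109, 135, 185.
Circular molecule, 4 cuts → 4 fragments:
  95–109 → 15 bp
  110–135 → 26 bp
  136–185 → 50 bp
  186–203 then 1–94 → 18 + 94 = 112 bp
Sorted largest to smallest: 112, 50, 26, 15 bp.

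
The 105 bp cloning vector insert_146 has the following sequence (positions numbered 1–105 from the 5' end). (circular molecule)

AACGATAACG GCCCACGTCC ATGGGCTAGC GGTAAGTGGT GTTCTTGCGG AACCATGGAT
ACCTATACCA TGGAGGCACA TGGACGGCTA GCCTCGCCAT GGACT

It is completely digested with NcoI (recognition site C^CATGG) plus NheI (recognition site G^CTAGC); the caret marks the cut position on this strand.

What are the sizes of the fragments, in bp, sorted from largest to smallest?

NcoI sites (CCATGG) start at positions 19, 53, 68, 97.
NcoI cuts after the first base of each site, so after positions 19, 53, 68, 97.
NheI sites (GCTAGC) start at positions 25, 87.
NheI cuts after the first base of each site, so after positions 25, 87.
Combined cut positions: 19, 25, 53, 68, 87, 97.
Circular molecule, 6 cuts → 6 fragments:
  20–25 → 6 bp
  26–53 → 28 bp
  54–68 → 15 bp
  69–87 → 19 bp
  88–97 → 10 bp
  98–105 then 1–19 → 8 + 19 = 27 bp
Sorted largest to smallest: 28, 27, 19, 15, 10, 6 bp.

28, 27, 19, 15, 10, 6 bp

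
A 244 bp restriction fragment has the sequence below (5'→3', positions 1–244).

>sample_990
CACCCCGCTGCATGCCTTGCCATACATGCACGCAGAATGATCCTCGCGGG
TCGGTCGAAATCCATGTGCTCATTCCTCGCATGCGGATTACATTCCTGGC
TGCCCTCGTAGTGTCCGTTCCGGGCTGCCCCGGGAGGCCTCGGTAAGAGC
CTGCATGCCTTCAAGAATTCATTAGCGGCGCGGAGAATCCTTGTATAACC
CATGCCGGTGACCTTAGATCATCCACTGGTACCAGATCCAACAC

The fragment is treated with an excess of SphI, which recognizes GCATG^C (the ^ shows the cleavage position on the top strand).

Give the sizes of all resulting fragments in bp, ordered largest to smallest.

SphI sites (GCATGC) start at positions 10, 79, 153.
SphI cuts after base 5 of each site (before the last base), so after positions 14, 83, 157.
Linear molecule, 3 cuts → 4 fragments:
  1–14 → 14 bp
  15–83 → 69 bp
  84–157 → 74 bp
  158–244 → 87 bp
Sorted largest to smallest: 87, 74, 69, 14 bp.

87, 74, 69, 14 bp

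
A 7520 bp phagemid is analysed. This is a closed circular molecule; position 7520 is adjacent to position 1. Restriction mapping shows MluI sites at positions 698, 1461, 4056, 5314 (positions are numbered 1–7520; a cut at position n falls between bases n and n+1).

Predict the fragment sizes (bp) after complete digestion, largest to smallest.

Circular molecule, 4 cuts → 4 fragments:
  1461 − 698 = 763 bp
  4056 − 1461 = 2595 bp
  5314 − 4056 = 1258 bp
  wrap: 7520 − 5314 + 698 = 2904 bp
Sorted largest to smallest: 2904, 2595, 1258, 763 bp.

2904, 2595, 1258, 763 bp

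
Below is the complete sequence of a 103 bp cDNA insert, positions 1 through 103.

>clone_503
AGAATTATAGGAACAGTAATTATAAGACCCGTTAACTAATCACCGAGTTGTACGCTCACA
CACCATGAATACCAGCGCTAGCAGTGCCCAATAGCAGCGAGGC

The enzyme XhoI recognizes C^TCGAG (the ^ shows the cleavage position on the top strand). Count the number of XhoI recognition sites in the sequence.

0

No occurrence of CTCGAG is present in the sequence.
XhoI does not cut: 0 sites.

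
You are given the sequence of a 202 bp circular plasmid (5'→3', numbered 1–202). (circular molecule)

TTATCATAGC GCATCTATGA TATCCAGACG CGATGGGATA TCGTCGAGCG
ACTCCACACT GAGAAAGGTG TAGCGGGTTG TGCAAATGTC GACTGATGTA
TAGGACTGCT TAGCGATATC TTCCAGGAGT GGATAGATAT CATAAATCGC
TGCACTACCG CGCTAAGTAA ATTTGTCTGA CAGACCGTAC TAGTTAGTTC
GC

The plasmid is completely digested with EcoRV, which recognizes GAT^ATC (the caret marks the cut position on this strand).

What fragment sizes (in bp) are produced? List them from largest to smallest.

EcoRV sites (GATATC) start at positions 19, 37, 115, 136.
EcoRV cuts after base 3 of each site, so after positions 21, 39, 117, 138.
Circular molecule, 4 cuts → 4 fragments:
  22–39 → 18 bp
  40–117 → 78 bp
  118–138 → 21 bp
  139–202 then 1–21 → 64 + 21 = 85 bp
Sorted largest to smallest: 85, 78, 21, 18 bp.

85, 78, 21, 18 bp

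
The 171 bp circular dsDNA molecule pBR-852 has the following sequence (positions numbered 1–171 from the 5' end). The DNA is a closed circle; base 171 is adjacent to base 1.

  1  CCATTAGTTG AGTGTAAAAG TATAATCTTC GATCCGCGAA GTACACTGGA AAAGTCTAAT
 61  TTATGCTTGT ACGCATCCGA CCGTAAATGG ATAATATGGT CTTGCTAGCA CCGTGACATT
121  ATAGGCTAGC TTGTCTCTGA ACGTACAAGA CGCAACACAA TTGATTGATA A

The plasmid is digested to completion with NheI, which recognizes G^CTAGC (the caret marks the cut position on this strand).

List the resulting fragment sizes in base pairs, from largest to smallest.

150, 21 bp

NheI sites (GCTAGC) start at positions 104, 125.
NheI cuts after the first base of each site, so after positions 104, 125.
Circular molecule, 2 cuts → 2 fragments:
  105–125 → 21 bp
  126–171 then 1–104 → 46 + 104 = 150 bp
Sorted largest to smallest: 150, 21 bp.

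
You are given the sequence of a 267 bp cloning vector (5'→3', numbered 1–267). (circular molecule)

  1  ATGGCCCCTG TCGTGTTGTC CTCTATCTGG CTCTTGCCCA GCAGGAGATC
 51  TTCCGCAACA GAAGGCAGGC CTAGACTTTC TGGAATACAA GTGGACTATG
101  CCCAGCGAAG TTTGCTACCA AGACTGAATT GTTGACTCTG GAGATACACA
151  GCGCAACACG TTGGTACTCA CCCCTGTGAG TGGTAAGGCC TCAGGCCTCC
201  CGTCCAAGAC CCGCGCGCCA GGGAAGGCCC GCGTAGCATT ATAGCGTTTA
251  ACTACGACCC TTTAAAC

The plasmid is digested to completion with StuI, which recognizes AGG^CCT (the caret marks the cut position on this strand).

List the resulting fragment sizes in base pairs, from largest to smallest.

141, 119, 7 bp

StuI sites (AGGCCT) start at positions 67, 186, 193.
StuI cuts after base 3 of each site, so after positions 69, 188, 195.
Circular molecule, 3 cuts → 3 fragments:
  70–188 → 119 bp
  189–195 → 7 bp
  196–267 then 1–69 → 72 + 69 = 141 bp
Sorted largest to smallest: 141, 119, 7 bp.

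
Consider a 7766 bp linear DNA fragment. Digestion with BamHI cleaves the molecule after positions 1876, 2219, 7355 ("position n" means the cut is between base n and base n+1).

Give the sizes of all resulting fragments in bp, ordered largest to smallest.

5136, 1876, 411, 343 bp

Linear molecule, 3 cuts → 4 fragments:
  1876 − 0 = 1876 bp
  2219 − 1876 = 343 bp
  7355 − 2219 = 5136 bp
  7766 − 7355 = 411 bp
Sorted largest to smallest: 5136, 1876, 411, 343 bp.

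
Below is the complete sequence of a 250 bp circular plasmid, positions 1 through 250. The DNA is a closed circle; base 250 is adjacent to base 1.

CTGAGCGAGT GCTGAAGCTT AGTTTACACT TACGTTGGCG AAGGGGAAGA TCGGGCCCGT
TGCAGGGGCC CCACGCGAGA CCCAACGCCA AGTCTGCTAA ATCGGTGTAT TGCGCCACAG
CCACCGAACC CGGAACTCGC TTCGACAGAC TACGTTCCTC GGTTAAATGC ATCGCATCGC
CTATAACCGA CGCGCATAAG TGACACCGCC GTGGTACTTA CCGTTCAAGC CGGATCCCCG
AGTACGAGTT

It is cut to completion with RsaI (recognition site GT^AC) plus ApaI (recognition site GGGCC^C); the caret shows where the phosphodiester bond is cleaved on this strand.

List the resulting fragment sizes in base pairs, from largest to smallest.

145, 64, 28, 13 bp

RsaI sites (GTAC) start at positions 214, 242.
RsaI cuts after base 2 of each site, so after positions 215, 243.
ApaI sites (GGGCCC) start at positions 53, 66.
ApaI cuts after base 5 of each site (before the last base), so after positions 57, 70.
Combined cut positions: 57, 70, 215, 243.
Circular molecule, 4 cuts → 4 fragments:
  58–70 → 13 bp
  71–215 → 145 bp
  216–243 → 28 bp
  244–250 then 1–57 → 7 + 57 = 64 bp
Sorted largest to smallest: 145, 64, 28, 13 bp.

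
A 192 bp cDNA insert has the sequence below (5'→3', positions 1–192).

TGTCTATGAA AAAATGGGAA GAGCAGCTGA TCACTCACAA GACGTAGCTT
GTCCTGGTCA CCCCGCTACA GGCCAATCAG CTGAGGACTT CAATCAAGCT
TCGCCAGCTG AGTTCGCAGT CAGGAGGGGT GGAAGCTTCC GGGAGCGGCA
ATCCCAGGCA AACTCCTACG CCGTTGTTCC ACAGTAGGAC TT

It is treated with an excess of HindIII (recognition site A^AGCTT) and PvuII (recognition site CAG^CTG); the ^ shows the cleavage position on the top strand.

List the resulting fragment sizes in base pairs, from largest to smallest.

59, 54, 26, 26, 16, 11 bp

HindIII sites (AAGCTT) start at positions 96, 133.
HindIII cuts after the first base of each site, so after positions 96, 133.
PvuII sites (CAGCTG) start at positions 24, 78, 105.
PvuII cuts after base 3 of each site, so after positions 26, 80, 107.
Combined cut positions: 26, 80, 96, 107, 133.
Linear molecule, 5 cuts → 6 fragments:
  1–26 → 26 bp
  27–80 → 54 bp
  81–96 → 16 bp
  97–107 → 11 bp
  108–133 → 26 bp
  134–192 → 59 bp
Sorted largest to smallest: 59, 54, 26, 26, 16, 11 bp.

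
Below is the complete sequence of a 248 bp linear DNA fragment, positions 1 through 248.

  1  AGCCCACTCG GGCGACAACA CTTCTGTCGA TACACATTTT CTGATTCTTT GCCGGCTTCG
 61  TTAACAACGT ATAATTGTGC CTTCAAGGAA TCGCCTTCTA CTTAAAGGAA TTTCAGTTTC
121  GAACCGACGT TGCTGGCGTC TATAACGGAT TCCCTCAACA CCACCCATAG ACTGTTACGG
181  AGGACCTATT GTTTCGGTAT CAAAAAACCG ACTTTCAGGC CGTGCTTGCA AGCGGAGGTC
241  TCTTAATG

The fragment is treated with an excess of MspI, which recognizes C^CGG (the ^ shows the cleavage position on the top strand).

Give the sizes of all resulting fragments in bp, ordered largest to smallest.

196, 52 bp

The MspI site (CCGG) starts at position 52.
MspI cuts after the first base of each site, so after position 52.
Linear molecule, 1 cut → 2 fragments:
  1–52 → 52 bp
  53–248 → 196 bp
Sorted largest to smallest: 196, 52 bp.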